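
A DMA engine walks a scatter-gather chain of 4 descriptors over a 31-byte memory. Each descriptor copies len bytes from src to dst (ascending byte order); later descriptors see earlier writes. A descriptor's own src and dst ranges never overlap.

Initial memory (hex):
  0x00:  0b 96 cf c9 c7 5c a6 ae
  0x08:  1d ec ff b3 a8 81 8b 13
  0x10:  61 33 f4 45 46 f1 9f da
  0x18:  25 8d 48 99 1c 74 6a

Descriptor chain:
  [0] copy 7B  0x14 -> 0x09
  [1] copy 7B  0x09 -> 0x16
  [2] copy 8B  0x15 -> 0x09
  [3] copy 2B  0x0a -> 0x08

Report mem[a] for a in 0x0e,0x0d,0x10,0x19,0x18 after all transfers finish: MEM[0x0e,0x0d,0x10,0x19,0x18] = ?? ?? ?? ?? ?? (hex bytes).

[0] 0x14->0x09 len=7 : 46 f1 9f da 25 8d 48
[1] 0x09->0x16 len=7 : 46 f1 9f da 25 8d 48
[2] 0x15->0x09 len=8 : f1 46 f1 9f da 25 8d 48
[3] 0x0a->0x08 len=2 : 46 f1
query mem[0x0e]=0x25, mem[0x0d]=0xda, mem[0x10]=0x48, mem[0x19]=0xda, mem[0x18]=0x9f

MEM[0x0e,0x0d,0x10,0x19,0x18] = 25 da 48 da 9f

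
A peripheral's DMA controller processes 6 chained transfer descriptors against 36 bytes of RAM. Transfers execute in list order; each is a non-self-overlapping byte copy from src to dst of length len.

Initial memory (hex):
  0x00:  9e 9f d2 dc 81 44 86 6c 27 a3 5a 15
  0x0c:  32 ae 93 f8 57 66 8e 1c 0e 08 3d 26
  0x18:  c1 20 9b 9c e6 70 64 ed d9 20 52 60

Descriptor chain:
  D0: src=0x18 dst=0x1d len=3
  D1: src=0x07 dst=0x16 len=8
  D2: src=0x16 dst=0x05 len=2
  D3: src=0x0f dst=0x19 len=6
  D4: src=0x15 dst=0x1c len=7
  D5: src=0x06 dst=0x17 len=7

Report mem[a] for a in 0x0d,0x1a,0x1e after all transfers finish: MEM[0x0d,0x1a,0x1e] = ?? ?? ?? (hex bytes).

#0 dst[0x1d+3] := {0xc1,0x20,0x9b}
#1 dst[0x16+8] := {0x6c,0x27,0xa3,0x5a,0x15,0x32,0xae,0x93}
#2 dst[0x05+2] := {0x6c,0x27}
#3 dst[0x19+6] := {0xf8,0x57,0x66,0x8e,0x1c,0x0e}
#4 dst[0x1c+7] := {0x08,0x6c,0x27,0xa3,0xf8,0x57,0x66}
#5 dst[0x17+7] := {0x27,0x6c,0x27,0xa3,0x5a,0x15,0x32}
query mem[0x0d]=0xae, mem[0x1a]=0xa3, mem[0x1e]=0x27

MEM[0x0d,0x1a,0x1e] = ae a3 27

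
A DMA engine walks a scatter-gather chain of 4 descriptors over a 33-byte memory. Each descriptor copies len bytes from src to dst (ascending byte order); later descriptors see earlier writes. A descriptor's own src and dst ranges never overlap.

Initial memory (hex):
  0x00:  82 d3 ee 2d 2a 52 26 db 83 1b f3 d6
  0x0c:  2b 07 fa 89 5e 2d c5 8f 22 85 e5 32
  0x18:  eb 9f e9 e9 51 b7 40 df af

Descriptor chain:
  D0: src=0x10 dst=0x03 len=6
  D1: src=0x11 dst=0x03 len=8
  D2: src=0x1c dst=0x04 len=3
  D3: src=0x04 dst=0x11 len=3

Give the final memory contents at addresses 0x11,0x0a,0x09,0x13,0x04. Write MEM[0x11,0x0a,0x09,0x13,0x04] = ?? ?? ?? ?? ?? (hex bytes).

  after D0: wrote 6B at 0x03 = 5e2dc58f2285
  after D1: wrote 8B at 0x03 = 2dc58f2285e532eb
  after D2: wrote 3B at 0x04 = 51b740
  after D3: wrote 3B at 0x11 = 51b740
query mem[0x11]=0x51, mem[0x0a]=0xeb, mem[0x09]=0x32, mem[0x13]=0x40, mem[0x04]=0x51

MEM[0x11,0x0a,0x09,0x13,0x04] = 51 eb 32 40 51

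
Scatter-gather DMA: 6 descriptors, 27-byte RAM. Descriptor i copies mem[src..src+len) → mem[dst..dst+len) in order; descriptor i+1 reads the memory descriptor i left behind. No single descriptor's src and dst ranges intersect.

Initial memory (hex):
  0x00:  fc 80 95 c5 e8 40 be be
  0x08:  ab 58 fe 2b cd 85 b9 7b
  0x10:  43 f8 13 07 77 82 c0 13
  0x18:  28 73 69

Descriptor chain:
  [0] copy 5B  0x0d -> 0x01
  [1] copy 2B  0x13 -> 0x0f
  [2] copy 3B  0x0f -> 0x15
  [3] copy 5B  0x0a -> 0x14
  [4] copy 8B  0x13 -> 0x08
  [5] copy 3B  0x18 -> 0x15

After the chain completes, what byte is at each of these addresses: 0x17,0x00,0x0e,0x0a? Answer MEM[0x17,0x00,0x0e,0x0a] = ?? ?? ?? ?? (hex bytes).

D0: mem[0x01..0x05] <- [85 b9 7b 43 f8]
D1: mem[0x0f..0x10] <- [07 77]
D2: mem[0x15..0x17] <- [07 77 f8]
D3: mem[0x14..0x18] <- [fe 2b cd 85 b9]
D4: mem[0x08..0x0f] <- [07 fe 2b cd 85 b9 73 69]
D5: mem[0x15..0x17] <- [b9 73 69]
query mem[0x17]=0x69, mem[0x00]=0xfc, mem[0x0e]=0x73, mem[0x0a]=0x2b

MEM[0x17,0x00,0x0e,0x0a] = 69 fc 73 2b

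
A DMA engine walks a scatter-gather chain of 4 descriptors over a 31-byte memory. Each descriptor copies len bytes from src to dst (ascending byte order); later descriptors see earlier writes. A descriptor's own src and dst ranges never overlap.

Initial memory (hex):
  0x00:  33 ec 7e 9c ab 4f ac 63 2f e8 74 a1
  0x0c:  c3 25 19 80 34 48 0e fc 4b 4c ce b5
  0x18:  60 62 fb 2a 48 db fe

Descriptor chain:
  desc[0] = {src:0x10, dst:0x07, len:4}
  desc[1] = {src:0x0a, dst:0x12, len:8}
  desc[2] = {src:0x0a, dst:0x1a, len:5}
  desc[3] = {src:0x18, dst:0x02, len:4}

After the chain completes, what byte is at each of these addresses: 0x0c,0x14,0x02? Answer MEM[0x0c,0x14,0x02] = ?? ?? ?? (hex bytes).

  after D0: wrote 4B at 0x07 = 34480efc
  after D1: wrote 8B at 0x12 = fca1c32519803448
  after D2: wrote 5B at 0x1a = fca1c32519
  after D3: wrote 4B at 0x02 = 3448fca1
query mem[0x0c]=0xc3, mem[0x14]=0xc3, mem[0x02]=0x34

MEM[0x0c,0x14,0x02] = c3 c3 34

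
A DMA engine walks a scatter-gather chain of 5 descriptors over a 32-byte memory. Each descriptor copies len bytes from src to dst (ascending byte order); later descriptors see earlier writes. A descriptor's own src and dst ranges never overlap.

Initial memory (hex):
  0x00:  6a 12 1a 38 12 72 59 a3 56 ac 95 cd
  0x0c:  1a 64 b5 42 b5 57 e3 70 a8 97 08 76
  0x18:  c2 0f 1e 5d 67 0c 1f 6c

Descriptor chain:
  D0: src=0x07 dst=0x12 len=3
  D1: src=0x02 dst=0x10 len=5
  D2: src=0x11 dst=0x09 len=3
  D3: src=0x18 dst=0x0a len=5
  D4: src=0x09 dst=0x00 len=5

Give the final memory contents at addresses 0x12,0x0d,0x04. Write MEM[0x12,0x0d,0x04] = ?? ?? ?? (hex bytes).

#0 dst[0x12+3] := {0xa3,0x56,0xac}
#1 dst[0x10+5] := {0x1a,0x38,0x12,0x72,0x59}
#2 dst[0x09+3] := {0x38,0x12,0x72}
#3 dst[0x0a+5] := {0xc2,0x0f,0x1e,0x5d,0x67}
#4 dst[0x00+5] := {0x38,0xc2,0x0f,0x1e,0x5d}
query mem[0x12]=0x12, mem[0x0d]=0x5d, mem[0x04]=0x5d

MEM[0x12,0x0d,0x04] = 12 5d 5d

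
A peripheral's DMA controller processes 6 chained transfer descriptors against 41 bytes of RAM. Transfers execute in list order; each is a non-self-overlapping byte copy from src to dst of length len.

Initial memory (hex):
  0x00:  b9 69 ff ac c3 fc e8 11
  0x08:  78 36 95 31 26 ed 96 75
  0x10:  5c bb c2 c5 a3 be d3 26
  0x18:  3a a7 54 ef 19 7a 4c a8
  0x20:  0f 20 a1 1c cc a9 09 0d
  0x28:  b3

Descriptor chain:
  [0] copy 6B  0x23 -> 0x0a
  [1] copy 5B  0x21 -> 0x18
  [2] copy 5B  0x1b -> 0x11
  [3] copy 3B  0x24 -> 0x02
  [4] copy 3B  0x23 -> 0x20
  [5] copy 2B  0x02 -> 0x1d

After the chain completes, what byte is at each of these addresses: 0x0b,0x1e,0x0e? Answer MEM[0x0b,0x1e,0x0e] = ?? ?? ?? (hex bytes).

[0] 0x23->0x0a len=6 : 1c cc a9 09 0d b3
[1] 0x21->0x18 len=5 : 20 a1 1c cc a9
[2] 0x1b->0x11 len=5 : cc a9 7a 4c a8
[3] 0x24->0x02 len=3 : cc a9 09
[4] 0x23->0x20 len=3 : 1c cc a9
[5] 0x02->0x1d len=2 : cc a9
query mem[0x0b]=0xcc, mem[0x1e]=0xa9, mem[0x0e]=0x0d

MEM[0x0b,0x1e,0x0e] = cc a9 0d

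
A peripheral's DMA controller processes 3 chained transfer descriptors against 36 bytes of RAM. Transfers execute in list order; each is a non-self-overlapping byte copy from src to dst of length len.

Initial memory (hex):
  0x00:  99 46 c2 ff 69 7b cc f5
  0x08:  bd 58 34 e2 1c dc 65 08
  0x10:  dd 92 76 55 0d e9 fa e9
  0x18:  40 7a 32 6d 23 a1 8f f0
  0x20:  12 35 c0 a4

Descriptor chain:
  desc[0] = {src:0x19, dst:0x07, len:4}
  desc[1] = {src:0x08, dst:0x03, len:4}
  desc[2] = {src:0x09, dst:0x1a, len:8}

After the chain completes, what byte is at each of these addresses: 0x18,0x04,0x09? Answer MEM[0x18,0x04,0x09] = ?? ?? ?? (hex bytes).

MEM[0x18,0x04,0x09] = 40 6d 6d

[0] 0x19->0x07 len=4 : 7a 32 6d 23
[1] 0x08->0x03 len=4 : 32 6d 23 e2
[2] 0x09->0x1a len=8 : 6d 23 e2 1c dc 65 08 dd
query mem[0x18]=0x40, mem[0x04]=0x6d, mem[0x09]=0x6d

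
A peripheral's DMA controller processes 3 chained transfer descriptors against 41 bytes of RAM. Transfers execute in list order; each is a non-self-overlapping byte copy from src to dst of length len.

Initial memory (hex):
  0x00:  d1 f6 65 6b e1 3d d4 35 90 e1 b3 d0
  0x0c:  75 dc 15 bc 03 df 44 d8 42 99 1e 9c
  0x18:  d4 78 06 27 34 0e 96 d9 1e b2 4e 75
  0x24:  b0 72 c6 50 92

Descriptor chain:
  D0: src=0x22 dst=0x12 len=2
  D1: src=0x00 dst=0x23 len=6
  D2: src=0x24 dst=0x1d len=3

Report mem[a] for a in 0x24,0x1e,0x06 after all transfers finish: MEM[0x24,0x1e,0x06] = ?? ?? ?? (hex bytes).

  after D0: wrote 2B at 0x12 = 4e75
  after D1: wrote 6B at 0x23 = d1f6656be13d
  after D2: wrote 3B at 0x1d = f6656b
query mem[0x24]=0xf6, mem[0x1e]=0x65, mem[0x06]=0xd4

MEM[0x24,0x1e,0x06] = f6 65 d4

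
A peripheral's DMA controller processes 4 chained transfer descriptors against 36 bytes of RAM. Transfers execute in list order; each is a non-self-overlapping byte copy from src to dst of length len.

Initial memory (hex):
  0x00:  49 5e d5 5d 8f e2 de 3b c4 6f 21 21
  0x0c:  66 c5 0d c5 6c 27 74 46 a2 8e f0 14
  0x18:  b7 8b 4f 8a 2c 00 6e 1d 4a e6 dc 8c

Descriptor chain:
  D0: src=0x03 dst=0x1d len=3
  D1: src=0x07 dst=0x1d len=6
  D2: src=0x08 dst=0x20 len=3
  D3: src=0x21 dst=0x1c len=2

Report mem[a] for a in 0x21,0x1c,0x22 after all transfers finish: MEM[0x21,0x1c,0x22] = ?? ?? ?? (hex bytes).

#0 dst[0x1d+3] := {0x5d,0x8f,0xe2}
#1 dst[0x1d+6] := {0x3b,0xc4,0x6f,0x21,0x21,0x66}
#2 dst[0x20+3] := {0xc4,0x6f,0x21}
#3 dst[0x1c+2] := {0x6f,0x21}
query mem[0x21]=0x6f, mem[0x1c]=0x6f, mem[0x22]=0x21

MEM[0x21,0x1c,0x22] = 6f 6f 21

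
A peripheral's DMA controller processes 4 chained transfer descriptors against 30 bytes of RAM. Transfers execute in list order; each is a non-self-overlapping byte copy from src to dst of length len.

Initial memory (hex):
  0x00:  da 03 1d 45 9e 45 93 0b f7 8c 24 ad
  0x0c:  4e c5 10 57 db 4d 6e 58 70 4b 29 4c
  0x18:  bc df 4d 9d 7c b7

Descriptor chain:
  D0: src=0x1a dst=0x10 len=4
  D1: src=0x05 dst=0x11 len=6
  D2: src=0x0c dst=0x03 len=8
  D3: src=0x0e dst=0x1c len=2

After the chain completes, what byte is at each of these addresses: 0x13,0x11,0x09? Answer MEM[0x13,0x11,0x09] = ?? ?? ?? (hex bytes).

MEM[0x13,0x11,0x09] = 0b 45 93

[0] 0x1a->0x10 len=4 : 4d 9d 7c b7
[1] 0x05->0x11 len=6 : 45 93 0b f7 8c 24
[2] 0x0c->0x03 len=8 : 4e c5 10 57 4d 45 93 0b
[3] 0x0e->0x1c len=2 : 10 57
query mem[0x13]=0x0b, mem[0x11]=0x45, mem[0x09]=0x93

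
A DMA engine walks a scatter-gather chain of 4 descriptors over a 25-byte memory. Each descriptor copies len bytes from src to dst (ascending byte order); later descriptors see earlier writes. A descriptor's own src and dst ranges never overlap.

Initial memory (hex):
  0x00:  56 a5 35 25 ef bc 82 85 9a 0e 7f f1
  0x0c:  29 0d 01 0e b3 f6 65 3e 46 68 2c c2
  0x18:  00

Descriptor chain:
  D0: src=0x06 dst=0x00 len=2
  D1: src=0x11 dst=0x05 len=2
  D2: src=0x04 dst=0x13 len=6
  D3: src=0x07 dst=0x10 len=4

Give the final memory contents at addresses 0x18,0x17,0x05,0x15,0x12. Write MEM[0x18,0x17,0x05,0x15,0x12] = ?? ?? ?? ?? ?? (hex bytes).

MEM[0x18,0x17,0x05,0x15,0x12] = 0e 9a f6 65 0e

#0 dst[0x00+2] := {0x82,0x85}
#1 dst[0x05+2] := {0xf6,0x65}
#2 dst[0x13+6] := {0xef,0xf6,0x65,0x85,0x9a,0x0e}
#3 dst[0x10+4] := {0x85,0x9a,0x0e,0x7f}
query mem[0x18]=0x0e, mem[0x17]=0x9a, mem[0x05]=0xf6, mem[0x15]=0x65, mem[0x12]=0x0e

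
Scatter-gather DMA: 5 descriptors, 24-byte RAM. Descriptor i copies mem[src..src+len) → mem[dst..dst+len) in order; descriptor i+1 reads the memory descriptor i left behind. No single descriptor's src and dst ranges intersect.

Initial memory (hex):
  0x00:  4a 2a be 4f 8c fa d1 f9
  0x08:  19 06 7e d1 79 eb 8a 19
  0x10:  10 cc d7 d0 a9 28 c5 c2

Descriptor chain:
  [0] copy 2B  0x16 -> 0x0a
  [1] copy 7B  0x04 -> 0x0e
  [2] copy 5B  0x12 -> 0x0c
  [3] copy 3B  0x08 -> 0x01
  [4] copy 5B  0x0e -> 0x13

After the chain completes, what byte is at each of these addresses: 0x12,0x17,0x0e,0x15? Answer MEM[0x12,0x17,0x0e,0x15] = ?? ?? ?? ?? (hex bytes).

D0: mem[0x0a..0x0b] <- [c5 c2]
D1: mem[0x0e..0x14] <- [8c fa d1 f9 19 06 c5]
D2: mem[0x0c..0x10] <- [19 06 c5 28 c5]
D3: mem[0x01..0x03] <- [19 06 c5]
D4: mem[0x13..0x17] <- [c5 28 c5 f9 19]
query mem[0x12]=0x19, mem[0x17]=0x19, mem[0x0e]=0xc5, mem[0x15]=0xc5

MEM[0x12,0x17,0x0e,0x15] = 19 19 c5 c5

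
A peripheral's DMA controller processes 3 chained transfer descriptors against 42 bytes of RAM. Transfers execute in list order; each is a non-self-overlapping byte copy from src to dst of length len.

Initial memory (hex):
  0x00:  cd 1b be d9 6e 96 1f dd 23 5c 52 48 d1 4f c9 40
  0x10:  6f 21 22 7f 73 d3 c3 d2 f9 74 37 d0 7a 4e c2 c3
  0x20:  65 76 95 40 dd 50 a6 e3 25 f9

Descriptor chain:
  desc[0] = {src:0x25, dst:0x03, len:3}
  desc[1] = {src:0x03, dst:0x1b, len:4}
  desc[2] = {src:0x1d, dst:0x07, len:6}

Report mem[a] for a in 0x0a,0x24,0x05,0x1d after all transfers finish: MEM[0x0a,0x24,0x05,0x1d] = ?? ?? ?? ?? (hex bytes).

[0] 0x25->0x03 len=3 : 50 a6 e3
[1] 0x03->0x1b len=4 : 50 a6 e3 1f
[2] 0x1d->0x07 len=6 : e3 1f c3 65 76 95
query mem[0x0a]=0x65, mem[0x24]=0xdd, mem[0x05]=0xe3, mem[0x1d]=0xe3

MEM[0x0a,0x24,0x05,0x1d] = 65 dd e3 e3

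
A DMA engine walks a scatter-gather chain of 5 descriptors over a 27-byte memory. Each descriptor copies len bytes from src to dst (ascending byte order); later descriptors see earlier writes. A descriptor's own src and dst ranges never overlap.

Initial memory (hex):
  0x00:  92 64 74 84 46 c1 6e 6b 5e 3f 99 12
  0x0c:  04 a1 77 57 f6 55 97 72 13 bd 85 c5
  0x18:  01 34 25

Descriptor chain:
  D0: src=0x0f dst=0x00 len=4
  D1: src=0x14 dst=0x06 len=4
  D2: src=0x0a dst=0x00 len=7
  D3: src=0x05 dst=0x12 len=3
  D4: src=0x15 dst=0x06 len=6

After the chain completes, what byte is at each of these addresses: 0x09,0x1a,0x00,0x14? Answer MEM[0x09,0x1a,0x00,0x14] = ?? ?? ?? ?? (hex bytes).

MEM[0x09,0x1a,0x00,0x14] = 01 25 99 bd

  after D0: wrote 4B at 0x00 = 57f65597
  after D1: wrote 4B at 0x06 = 13bd85c5
  after D2: wrote 7B at 0x00 = 991204a17757f6
  after D3: wrote 3B at 0x12 = 57f6bd
  after D4: wrote 6B at 0x06 = bd85c5013425
query mem[0x09]=0x01, mem[0x1a]=0x25, mem[0x00]=0x99, mem[0x14]=0xbd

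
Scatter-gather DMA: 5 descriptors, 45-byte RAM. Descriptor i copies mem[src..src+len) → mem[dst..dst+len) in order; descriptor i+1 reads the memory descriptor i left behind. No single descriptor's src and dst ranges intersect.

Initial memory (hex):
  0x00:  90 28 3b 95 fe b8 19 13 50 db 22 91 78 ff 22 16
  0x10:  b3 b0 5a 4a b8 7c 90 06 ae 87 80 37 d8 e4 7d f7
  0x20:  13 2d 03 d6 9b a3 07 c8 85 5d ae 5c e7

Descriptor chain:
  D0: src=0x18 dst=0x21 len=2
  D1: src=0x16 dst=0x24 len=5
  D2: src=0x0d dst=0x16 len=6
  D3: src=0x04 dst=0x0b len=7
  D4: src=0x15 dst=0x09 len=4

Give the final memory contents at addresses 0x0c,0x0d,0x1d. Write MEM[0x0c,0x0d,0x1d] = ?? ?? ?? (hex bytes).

MEM[0x0c,0x0d,0x1d] = 16 19 e4

D0: mem[0x21..0x22] <- [ae 87]
D1: mem[0x24..0x28] <- [90 06 ae 87 80]
D2: mem[0x16..0x1b] <- [ff 22 16 b3 b0 5a]
D3: mem[0x0b..0x11] <- [fe b8 19 13 50 db 22]
D4: mem[0x09..0x0c] <- [7c ff 22 16]
query mem[0x0c]=0x16, mem[0x0d]=0x19, mem[0x1d]=0xe4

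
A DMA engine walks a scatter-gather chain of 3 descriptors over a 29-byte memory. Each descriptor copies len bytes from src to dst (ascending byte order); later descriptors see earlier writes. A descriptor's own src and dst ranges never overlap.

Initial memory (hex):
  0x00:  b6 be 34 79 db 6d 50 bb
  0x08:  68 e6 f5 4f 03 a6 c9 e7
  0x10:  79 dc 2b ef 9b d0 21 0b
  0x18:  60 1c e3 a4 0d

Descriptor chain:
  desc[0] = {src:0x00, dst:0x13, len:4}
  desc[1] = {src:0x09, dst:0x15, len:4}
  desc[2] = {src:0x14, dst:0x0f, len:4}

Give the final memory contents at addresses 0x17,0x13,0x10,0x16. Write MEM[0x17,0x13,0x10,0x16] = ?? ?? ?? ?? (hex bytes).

[0] 0x00->0x13 len=4 : b6 be 34 79
[1] 0x09->0x15 len=4 : e6 f5 4f 03
[2] 0x14->0x0f len=4 : be e6 f5 4f
query mem[0x17]=0x4f, mem[0x13]=0xb6, mem[0x10]=0xe6, mem[0x16]=0xf5

MEM[0x17,0x13,0x10,0x16] = 4f b6 e6 f5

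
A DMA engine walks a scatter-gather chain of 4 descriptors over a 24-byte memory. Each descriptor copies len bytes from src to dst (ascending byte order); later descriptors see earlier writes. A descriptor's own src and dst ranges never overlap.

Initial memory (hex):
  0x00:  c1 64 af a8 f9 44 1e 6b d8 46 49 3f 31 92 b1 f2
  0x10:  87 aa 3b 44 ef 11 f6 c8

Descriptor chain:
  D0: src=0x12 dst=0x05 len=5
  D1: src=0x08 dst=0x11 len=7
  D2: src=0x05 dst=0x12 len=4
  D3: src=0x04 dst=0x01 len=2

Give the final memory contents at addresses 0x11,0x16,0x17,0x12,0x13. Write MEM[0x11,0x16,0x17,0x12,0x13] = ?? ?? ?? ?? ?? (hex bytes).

D0: mem[0x05..0x09] <- [3b 44 ef 11 f6]
D1: mem[0x11..0x17] <- [11 f6 49 3f 31 92 b1]
D2: mem[0x12..0x15] <- [3b 44 ef 11]
D3: mem[0x01..0x02] <- [f9 3b]
query mem[0x11]=0x11, mem[0x16]=0x92, mem[0x17]=0xb1, mem[0x12]=0x3b, mem[0x13]=0x44

MEM[0x11,0x16,0x17,0x12,0x13] = 11 92 b1 3b 44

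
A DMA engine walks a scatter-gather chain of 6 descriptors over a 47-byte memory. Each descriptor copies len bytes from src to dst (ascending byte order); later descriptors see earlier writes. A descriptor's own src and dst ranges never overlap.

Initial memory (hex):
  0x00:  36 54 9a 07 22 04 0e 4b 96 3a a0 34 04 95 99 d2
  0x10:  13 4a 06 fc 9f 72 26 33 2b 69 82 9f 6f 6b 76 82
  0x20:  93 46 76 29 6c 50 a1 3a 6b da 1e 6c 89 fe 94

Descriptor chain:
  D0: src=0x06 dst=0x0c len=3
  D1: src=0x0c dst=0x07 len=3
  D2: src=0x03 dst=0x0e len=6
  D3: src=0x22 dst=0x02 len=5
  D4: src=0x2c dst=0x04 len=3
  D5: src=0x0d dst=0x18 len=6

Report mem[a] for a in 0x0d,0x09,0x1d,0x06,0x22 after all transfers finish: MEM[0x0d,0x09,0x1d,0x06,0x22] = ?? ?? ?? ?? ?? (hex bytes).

MEM[0x0d,0x09,0x1d,0x06,0x22] = 4b 96 0e 94 76

D0: mem[0x0c..0x0e] <- [0e 4b 96]
D1: mem[0x07..0x09] <- [0e 4b 96]
D2: mem[0x0e..0x13] <- [07 22 04 0e 0e 4b]
D3: mem[0x02..0x06] <- [76 29 6c 50 a1]
D4: mem[0x04..0x06] <- [89 fe 94]
D5: mem[0x18..0x1d] <- [4b 07 22 04 0e 0e]
query mem[0x0d]=0x4b, mem[0x09]=0x96, mem[0x1d]=0x0e, mem[0x06]=0x94, mem[0x22]=0x76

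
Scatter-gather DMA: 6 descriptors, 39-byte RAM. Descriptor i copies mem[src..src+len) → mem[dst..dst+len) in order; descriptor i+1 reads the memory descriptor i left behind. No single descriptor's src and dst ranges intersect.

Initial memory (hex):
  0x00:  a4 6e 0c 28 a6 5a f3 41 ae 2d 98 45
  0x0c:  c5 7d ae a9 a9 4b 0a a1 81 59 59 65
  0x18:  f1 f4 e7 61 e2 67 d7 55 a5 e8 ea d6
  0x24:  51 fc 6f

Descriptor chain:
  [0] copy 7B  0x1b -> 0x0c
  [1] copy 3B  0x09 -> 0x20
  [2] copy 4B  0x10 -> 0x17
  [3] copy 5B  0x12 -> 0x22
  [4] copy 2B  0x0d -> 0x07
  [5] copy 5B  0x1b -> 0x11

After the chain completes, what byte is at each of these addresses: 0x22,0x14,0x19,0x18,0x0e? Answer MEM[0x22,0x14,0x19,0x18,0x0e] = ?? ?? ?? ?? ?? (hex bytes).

  after D0: wrote 7B at 0x0c = 61e267d755a5e8
  after D1: wrote 3B at 0x20 = 2d9845
  after D2: wrote 4B at 0x17 = 55a5e8a1
  after D3: wrote 5B at 0x22 = e8a1815959
  after D4: wrote 2B at 0x07 = e267
  after D5: wrote 5B at 0x11 = 61e267d755
query mem[0x22]=0xe8, mem[0x14]=0xd7, mem[0x19]=0xe8, mem[0x18]=0xa5, mem[0x0e]=0x67

MEM[0x22,0x14,0x19,0x18,0x0e] = e8 d7 e8 a5 67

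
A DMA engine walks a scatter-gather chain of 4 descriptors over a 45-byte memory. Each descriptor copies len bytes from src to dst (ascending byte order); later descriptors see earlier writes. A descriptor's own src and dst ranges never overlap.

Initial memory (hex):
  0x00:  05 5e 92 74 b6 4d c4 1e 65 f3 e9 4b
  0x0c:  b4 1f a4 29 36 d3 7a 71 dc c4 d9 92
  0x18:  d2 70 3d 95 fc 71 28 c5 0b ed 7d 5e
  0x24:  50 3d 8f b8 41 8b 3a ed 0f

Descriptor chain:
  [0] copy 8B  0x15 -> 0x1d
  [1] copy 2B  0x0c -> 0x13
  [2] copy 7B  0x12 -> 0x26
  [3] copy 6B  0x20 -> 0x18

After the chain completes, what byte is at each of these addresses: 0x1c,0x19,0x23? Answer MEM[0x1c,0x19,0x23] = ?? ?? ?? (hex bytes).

[0] 0x15->0x1d len=8 : c4 d9 92 d2 70 3d 95 fc
[1] 0x0c->0x13 len=2 : b4 1f
[2] 0x12->0x26 len=7 : 7a b4 1f c4 d9 92 d2
[3] 0x20->0x18 len=6 : d2 70 3d 95 fc 3d
query mem[0x1c]=0xfc, mem[0x19]=0x70, mem[0x23]=0x95

MEM[0x1c,0x19,0x23] = fc 70 95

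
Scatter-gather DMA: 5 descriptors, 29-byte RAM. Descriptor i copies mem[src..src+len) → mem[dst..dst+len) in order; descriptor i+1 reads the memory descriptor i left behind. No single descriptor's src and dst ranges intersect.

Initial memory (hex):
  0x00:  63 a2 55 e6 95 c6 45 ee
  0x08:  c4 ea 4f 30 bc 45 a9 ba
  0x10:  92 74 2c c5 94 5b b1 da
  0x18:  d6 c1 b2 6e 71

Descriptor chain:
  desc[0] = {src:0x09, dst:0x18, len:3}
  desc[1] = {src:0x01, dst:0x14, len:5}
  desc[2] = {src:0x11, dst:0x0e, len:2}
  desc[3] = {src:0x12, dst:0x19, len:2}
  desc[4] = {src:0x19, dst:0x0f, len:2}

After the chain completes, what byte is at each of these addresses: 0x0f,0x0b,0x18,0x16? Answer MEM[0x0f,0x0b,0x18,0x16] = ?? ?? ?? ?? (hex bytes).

#0 dst[0x18+3] := {0xea,0x4f,0x30}
#1 dst[0x14+5] := {0xa2,0x55,0xe6,0x95,0xc6}
#2 dst[0x0e+2] := {0x74,0x2c}
#3 dst[0x19+2] := {0x2c,0xc5}
#4 dst[0x0f+2] := {0x2c,0xc5}
query mem[0x0f]=0x2c, mem[0x0b]=0x30, mem[0x18]=0xc6, mem[0x16]=0xe6

MEM[0x0f,0x0b,0x18,0x16] = 2c 30 c6 e6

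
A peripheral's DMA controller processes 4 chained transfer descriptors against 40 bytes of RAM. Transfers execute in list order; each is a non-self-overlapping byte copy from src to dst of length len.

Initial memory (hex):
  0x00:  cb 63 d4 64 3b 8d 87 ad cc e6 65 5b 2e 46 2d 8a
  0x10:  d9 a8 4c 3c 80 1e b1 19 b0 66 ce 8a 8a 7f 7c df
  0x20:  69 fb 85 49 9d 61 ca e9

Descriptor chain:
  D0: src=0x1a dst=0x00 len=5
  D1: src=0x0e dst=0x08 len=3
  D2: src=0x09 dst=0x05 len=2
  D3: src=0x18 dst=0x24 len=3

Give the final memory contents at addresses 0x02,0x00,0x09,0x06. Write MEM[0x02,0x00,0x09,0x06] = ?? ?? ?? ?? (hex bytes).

MEM[0x02,0x00,0x09,0x06] = 8a ce 8a d9

  after D0: wrote 5B at 0x00 = ce8a8a7f7c
  after D1: wrote 3B at 0x08 = 2d8ad9
  after D2: wrote 2B at 0x05 = 8ad9
  after D3: wrote 3B at 0x24 = b066ce
query mem[0x02]=0x8a, mem[0x00]=0xce, mem[0x09]=0x8a, mem[0x06]=0xd9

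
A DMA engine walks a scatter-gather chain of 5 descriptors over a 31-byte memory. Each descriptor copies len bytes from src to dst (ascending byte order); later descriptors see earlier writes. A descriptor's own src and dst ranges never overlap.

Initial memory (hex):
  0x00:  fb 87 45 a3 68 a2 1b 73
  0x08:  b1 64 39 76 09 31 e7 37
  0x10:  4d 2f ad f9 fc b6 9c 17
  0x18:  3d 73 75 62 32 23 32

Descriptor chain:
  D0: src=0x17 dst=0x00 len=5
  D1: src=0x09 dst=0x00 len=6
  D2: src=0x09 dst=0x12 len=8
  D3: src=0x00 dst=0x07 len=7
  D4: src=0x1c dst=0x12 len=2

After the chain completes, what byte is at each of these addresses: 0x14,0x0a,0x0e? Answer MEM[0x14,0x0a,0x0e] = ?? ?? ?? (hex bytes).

MEM[0x14,0x0a,0x0e] = 76 09 e7

  after D0: wrote 5B at 0x00 = 173d737562
  after D1: wrote 6B at 0x00 = 6439760931e7
  after D2: wrote 8B at 0x12 = 6439760931e7374d
  after D3: wrote 7B at 0x07 = 6439760931e71b
  after D4: wrote 2B at 0x12 = 3223
query mem[0x14]=0x76, mem[0x0a]=0x09, mem[0x0e]=0xe7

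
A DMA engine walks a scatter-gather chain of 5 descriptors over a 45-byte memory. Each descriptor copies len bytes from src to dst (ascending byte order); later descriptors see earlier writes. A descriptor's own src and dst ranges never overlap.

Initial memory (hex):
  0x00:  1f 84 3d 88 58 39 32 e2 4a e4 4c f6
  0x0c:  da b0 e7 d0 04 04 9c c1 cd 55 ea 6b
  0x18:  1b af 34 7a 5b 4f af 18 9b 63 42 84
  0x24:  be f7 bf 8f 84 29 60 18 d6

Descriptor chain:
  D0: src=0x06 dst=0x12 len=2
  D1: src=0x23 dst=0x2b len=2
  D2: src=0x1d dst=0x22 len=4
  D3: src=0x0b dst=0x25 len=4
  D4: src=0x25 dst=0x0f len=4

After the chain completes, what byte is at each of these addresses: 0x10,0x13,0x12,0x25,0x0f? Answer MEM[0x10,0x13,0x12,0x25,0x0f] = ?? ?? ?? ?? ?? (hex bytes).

[0] 0x06->0x12 len=2 : 32 e2
[1] 0x23->0x2b len=2 : 84 be
[2] 0x1d->0x22 len=4 : 4f af 18 9b
[3] 0x0b->0x25 len=4 : f6 da b0 e7
[4] 0x25->0x0f len=4 : f6 da b0 e7
query mem[0x10]=0xda, mem[0x13]=0xe2, mem[0x12]=0xe7, mem[0x25]=0xf6, mem[0x0f]=0xf6

MEM[0x10,0x13,0x12,0x25,0x0f] = da e2 e7 f6 f6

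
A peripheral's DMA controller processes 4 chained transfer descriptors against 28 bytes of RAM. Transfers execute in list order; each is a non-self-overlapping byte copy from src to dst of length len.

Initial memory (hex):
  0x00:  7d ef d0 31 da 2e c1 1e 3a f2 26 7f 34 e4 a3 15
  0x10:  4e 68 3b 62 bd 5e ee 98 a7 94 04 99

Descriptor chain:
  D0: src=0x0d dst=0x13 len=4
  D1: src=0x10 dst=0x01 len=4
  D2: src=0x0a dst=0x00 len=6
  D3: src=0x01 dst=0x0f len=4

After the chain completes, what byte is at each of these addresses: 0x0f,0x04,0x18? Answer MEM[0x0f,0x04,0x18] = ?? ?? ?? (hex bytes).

[0] 0x0d->0x13 len=4 : e4 a3 15 4e
[1] 0x10->0x01 len=4 : 4e 68 3b e4
[2] 0x0a->0x00 len=6 : 26 7f 34 e4 a3 15
[3] 0x01->0x0f len=4 : 7f 34 e4 a3
query mem[0x0f]=0x7f, mem[0x04]=0xa3, mem[0x18]=0xa7

MEM[0x0f,0x04,0x18] = 7f a3 a7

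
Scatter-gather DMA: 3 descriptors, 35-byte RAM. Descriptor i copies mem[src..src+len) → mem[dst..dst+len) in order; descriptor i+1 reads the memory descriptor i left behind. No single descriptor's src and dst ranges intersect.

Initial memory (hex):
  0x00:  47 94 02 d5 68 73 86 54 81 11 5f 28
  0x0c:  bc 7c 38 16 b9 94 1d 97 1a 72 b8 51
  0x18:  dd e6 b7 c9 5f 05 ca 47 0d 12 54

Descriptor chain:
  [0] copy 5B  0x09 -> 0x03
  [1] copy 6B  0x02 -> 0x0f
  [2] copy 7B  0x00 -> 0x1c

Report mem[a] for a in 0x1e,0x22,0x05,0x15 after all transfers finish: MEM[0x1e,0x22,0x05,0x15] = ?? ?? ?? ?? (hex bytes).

#0 dst[0x03+5] := {0x11,0x5f,0x28,0xbc,0x7c}
#1 dst[0x0f+6] := {0x02,0x11,0x5f,0x28,0xbc,0x7c}
#2 dst[0x1c+7] := {0x47,0x94,0x02,0x11,0x5f,0x28,0xbc}
query mem[0x1e]=0x02, mem[0x22]=0xbc, mem[0x05]=0x28, mem[0x15]=0x72

MEM[0x1e,0x22,0x05,0x15] = 02 bc 28 72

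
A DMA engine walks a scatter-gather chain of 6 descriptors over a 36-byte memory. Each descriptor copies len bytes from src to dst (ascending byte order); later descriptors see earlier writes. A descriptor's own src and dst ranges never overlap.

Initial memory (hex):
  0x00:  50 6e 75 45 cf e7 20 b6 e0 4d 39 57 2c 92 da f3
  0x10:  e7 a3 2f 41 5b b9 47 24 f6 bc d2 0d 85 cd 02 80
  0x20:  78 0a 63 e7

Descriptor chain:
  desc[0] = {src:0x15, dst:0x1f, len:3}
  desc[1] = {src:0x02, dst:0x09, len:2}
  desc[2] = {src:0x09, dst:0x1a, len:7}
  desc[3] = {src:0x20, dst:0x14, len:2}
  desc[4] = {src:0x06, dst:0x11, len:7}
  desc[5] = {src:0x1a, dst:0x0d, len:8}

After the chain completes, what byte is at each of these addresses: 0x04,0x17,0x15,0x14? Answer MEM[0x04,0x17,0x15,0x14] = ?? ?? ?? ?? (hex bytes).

MEM[0x04,0x17,0x15,0x14] = cf 2c 45 24

  after D0: wrote 3B at 0x1f = b94724
  after D1: wrote 2B at 0x09 = 7545
  after D2: wrote 7B at 0x1a = 7545572c92daf3
  after D3: wrote 2B at 0x14 = f324
  after D4: wrote 7B at 0x11 = 20b6e07545572c
  after D5: wrote 8B at 0x0d = 7545572c92daf324
query mem[0x04]=0xcf, mem[0x17]=0x2c, mem[0x15]=0x45, mem[0x14]=0x24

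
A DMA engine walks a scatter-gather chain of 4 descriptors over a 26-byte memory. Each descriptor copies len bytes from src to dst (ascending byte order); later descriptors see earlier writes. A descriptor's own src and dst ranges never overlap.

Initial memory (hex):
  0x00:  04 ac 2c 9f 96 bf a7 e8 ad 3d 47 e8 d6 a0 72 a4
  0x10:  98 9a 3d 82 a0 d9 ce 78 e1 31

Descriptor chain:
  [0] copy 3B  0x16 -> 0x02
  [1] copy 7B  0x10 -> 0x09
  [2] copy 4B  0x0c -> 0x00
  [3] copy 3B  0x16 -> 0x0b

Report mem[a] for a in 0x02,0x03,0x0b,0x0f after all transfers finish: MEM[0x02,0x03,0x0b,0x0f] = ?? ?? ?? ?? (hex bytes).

#0 dst[0x02+3] := {0xce,0x78,0xe1}
#1 dst[0x09+7] := {0x98,0x9a,0x3d,0x82,0xa0,0xd9,0xce}
#2 dst[0x00+4] := {0x82,0xa0,0xd9,0xce}
#3 dst[0x0b+3] := {0xce,0x78,0xe1}
query mem[0x02]=0xd9, mem[0x03]=0xce, mem[0x0b]=0xce, mem[0x0f]=0xce

MEM[0x02,0x03,0x0b,0x0f] = d9 ce ce ce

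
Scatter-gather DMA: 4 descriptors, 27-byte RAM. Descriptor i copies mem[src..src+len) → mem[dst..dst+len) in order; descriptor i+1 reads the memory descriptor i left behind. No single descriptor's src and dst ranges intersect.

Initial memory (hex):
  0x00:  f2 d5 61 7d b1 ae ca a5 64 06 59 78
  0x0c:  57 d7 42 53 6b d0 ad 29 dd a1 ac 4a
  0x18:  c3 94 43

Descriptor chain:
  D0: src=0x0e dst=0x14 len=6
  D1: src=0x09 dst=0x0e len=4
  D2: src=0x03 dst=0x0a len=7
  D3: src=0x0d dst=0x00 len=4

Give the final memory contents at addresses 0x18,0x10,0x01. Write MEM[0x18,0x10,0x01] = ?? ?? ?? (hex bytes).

MEM[0x18,0x10,0x01] = ad 06 a5

D0: mem[0x14..0x19] <- [42 53 6b d0 ad 29]
D1: mem[0x0e..0x11] <- [06 59 78 57]
D2: mem[0x0a..0x10] <- [7d b1 ae ca a5 64 06]
D3: mem[0x00..0x03] <- [ca a5 64 06]
query mem[0x18]=0xad, mem[0x10]=0x06, mem[0x01]=0xa5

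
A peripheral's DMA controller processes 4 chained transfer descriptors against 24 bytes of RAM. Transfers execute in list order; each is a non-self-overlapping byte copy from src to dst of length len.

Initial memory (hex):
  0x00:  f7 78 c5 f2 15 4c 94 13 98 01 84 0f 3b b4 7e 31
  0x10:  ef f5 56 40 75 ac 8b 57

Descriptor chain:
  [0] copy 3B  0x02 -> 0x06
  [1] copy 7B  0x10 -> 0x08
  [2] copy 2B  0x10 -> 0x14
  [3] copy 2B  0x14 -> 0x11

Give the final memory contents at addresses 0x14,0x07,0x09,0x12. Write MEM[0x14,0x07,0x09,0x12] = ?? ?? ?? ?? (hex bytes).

[0] 0x02->0x06 len=3 : c5 f2 15
[1] 0x10->0x08 len=7 : ef f5 56 40 75 ac 8b
[2] 0x10->0x14 len=2 : ef f5
[3] 0x14->0x11 len=2 : ef f5
query mem[0x14]=0xef, mem[0x07]=0xf2, mem[0x09]=0xf5, mem[0x12]=0xf5

MEM[0x14,0x07,0x09,0x12] = ef f2 f5 f5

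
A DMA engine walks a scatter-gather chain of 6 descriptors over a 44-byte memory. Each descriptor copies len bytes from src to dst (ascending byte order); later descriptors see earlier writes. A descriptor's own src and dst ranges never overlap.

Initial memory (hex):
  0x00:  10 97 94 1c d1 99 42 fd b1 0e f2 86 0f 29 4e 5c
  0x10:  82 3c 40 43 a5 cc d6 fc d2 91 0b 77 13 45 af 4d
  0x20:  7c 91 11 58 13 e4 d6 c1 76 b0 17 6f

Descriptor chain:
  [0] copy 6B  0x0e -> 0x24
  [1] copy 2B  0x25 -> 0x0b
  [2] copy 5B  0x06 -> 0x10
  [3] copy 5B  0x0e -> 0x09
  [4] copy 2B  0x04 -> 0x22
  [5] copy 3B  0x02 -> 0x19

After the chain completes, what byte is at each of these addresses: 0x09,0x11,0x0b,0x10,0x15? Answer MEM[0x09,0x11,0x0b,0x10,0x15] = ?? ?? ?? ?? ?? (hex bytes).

MEM[0x09,0x11,0x0b,0x10,0x15] = 4e fd 42 42 cc

D0: mem[0x24..0x29] <- [4e 5c 82 3c 40 43]
D1: mem[0x0b..0x0c] <- [5c 82]
D2: mem[0x10..0x14] <- [42 fd b1 0e f2]
D3: mem[0x09..0x0d] <- [4e 5c 42 fd b1]
D4: mem[0x22..0x23] <- [d1 99]
D5: mem[0x19..0x1b] <- [94 1c d1]
query mem[0x09]=0x4e, mem[0x11]=0xfd, mem[0x0b]=0x42, mem[0x10]=0x42, mem[0x15]=0xcc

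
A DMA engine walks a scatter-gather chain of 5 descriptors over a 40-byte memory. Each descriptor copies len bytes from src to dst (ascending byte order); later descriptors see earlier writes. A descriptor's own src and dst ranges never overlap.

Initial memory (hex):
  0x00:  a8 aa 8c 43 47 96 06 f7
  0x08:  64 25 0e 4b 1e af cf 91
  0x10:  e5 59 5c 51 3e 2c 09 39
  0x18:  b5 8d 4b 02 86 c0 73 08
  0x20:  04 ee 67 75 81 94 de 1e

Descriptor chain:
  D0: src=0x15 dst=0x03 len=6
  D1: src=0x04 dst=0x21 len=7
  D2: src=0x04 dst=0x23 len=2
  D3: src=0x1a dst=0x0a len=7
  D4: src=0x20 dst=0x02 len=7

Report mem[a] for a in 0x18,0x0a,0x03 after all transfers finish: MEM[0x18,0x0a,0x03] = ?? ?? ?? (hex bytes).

MEM[0x18,0x0a,0x03] = b5 4b 09

  after D0: wrote 6B at 0x03 = 2c0939b58d4b
  after D1: wrote 7B at 0x21 = 0939b58d4b250e
  after D2: wrote 2B at 0x23 = 0939
  after D3: wrote 7B at 0x0a = 4b0286c0730804
  after D4: wrote 7B at 0x02 = 04093909394b25
query mem[0x18]=0xb5, mem[0x0a]=0x4b, mem[0x03]=0x09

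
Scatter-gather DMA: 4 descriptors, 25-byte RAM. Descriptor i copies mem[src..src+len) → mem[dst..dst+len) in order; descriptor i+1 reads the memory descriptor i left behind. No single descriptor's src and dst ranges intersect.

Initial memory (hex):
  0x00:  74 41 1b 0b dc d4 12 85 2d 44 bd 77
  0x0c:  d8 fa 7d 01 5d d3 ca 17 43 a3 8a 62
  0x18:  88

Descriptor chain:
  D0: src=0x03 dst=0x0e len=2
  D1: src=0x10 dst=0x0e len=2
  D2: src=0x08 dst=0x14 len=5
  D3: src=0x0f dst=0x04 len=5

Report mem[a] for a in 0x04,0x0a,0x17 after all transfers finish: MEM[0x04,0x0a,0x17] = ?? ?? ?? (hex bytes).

[0] 0x03->0x0e len=2 : 0b dc
[1] 0x10->0x0e len=2 : 5d d3
[2] 0x08->0x14 len=5 : 2d 44 bd 77 d8
[3] 0x0f->0x04 len=5 : d3 5d d3 ca 17
query mem[0x04]=0xd3, mem[0x0a]=0xbd, mem[0x17]=0x77

MEM[0x04,0x0a,0x17] = d3 bd 77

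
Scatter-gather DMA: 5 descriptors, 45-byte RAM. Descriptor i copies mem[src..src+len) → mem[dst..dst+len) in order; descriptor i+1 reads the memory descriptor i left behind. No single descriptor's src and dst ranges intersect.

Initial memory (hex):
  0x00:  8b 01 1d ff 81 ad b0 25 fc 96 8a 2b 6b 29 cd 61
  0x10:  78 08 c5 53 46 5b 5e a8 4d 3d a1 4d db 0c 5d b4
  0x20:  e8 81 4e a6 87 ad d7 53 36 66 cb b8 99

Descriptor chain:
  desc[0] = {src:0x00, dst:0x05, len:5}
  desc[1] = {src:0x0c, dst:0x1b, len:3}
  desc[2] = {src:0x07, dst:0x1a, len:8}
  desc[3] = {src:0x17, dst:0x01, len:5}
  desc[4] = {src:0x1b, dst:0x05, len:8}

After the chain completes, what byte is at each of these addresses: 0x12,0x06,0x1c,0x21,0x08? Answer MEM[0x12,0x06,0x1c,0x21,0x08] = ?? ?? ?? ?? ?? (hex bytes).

D0: mem[0x05..0x09] <- [8b 01 1d ff 81]
D1: mem[0x1b..0x1d] <- [6b 29 cd]
D2: mem[0x1a..0x21] <- [1d ff 81 8a 2b 6b 29 cd]
D3: mem[0x01..0x05] <- [a8 4d 3d 1d ff]
D4: mem[0x05..0x0c] <- [ff 81 8a 2b 6b 29 cd 4e]
query mem[0x12]=0xc5, mem[0x06]=0x81, mem[0x1c]=0x81, mem[0x21]=0xcd, mem[0x08]=0x2b

MEM[0x12,0x06,0x1c,0x21,0x08] = c5 81 81 cd 2b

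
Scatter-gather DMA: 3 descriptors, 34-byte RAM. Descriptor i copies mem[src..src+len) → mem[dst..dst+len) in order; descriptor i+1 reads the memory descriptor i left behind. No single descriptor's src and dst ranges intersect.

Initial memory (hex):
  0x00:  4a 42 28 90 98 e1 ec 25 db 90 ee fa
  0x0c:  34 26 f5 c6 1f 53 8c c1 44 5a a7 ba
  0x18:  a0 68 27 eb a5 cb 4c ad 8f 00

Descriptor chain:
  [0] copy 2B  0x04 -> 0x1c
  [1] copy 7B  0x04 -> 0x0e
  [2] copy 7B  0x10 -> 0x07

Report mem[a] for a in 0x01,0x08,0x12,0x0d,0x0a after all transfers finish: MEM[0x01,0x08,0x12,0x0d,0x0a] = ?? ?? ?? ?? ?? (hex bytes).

#0 dst[0x1c+2] := {0x98,0xe1}
#1 dst[0x0e+7] := {0x98,0xe1,0xec,0x25,0xdb,0x90,0xee}
#2 dst[0x07+7] := {0xec,0x25,0xdb,0x90,0xee,0x5a,0xa7}
query mem[0x01]=0x42, mem[0x08]=0x25, mem[0x12]=0xdb, mem[0x0d]=0xa7, mem[0x0a]=0x90

MEM[0x01,0x08,0x12,0x0d,0x0a] = 42 25 db a7 90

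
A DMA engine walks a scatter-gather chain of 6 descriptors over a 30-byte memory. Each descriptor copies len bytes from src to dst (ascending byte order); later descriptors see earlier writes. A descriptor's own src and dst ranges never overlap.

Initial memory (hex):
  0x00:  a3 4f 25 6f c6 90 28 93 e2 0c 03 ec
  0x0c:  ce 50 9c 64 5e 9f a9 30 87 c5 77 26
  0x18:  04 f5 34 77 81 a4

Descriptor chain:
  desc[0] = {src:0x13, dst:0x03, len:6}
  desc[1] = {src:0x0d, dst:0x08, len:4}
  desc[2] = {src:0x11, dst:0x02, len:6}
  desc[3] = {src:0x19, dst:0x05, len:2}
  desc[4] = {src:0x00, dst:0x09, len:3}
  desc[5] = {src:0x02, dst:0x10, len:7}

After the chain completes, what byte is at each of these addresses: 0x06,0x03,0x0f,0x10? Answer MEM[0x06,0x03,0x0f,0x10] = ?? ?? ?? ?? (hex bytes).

#0 dst[0x03+6] := {0x30,0x87,0xc5,0x77,0x26,0x04}
#1 dst[0x08+4] := {0x50,0x9c,0x64,0x5e}
#2 dst[0x02+6] := {0x9f,0xa9,0x30,0x87,0xc5,0x77}
#3 dst[0x05+2] := {0xf5,0x34}
#4 dst[0x09+3] := {0xa3,0x4f,0x9f}
#5 dst[0x10+7] := {0x9f,0xa9,0x30,0xf5,0x34,0x77,0x50}
query mem[0x06]=0x34, mem[0x03]=0xa9, mem[0x0f]=0x64, mem[0x10]=0x9f

MEM[0x06,0x03,0x0f,0x10] = 34 a9 64 9f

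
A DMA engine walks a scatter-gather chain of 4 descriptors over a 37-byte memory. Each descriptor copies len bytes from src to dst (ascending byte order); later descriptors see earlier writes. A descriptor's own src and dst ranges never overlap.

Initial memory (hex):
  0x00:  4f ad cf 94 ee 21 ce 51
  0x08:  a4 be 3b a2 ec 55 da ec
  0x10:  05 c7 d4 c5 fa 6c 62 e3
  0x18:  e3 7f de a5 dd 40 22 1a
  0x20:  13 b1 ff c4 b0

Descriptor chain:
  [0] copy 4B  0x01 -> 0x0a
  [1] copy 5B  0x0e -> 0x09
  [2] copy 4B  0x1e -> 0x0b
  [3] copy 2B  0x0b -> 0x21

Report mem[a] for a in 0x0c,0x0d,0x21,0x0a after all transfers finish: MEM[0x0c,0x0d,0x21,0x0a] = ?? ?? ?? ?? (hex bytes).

D0: mem[0x0a..0x0d] <- [ad cf 94 ee]
D1: mem[0x09..0x0d] <- [da ec 05 c7 d4]
D2: mem[0x0b..0x0e] <- [22 1a 13 b1]
D3: mem[0x21..0x22] <- [22 1a]
query mem[0x0c]=0x1a, mem[0x0d]=0x13, mem[0x21]=0x22, mem[0x0a]=0xec

MEM[0x0c,0x0d,0x21,0x0a] = 1a 13 22 ec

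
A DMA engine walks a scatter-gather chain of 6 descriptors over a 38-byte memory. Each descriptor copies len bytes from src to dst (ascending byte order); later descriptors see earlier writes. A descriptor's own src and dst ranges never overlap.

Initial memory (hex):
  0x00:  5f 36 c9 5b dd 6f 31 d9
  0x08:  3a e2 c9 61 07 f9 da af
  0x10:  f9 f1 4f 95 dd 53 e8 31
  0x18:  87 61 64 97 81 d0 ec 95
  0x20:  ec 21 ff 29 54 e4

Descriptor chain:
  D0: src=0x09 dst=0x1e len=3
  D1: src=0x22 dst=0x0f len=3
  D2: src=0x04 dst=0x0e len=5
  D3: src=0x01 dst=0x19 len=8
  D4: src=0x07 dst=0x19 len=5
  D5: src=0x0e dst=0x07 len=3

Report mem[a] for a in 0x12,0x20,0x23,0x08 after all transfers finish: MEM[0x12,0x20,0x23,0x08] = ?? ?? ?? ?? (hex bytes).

#0 dst[0x1e+3] := {0xe2,0xc9,0x61}
#1 dst[0x0f+3] := {0xff,0x29,0x54}
#2 dst[0x0e+5] := {0xdd,0x6f,0x31,0xd9,0x3a}
#3 dst[0x19+8] := {0x36,0xc9,0x5b,0xdd,0x6f,0x31,0xd9,0x3a}
#4 dst[0x19+5] := {0xd9,0x3a,0xe2,0xc9,0x61}
#5 dst[0x07+3] := {0xdd,0x6f,0x31}
query mem[0x12]=0x3a, mem[0x20]=0x3a, mem[0x23]=0x29, mem[0x08]=0x6f

MEM[0x12,0x20,0x23,0x08] = 3a 3a 29 6f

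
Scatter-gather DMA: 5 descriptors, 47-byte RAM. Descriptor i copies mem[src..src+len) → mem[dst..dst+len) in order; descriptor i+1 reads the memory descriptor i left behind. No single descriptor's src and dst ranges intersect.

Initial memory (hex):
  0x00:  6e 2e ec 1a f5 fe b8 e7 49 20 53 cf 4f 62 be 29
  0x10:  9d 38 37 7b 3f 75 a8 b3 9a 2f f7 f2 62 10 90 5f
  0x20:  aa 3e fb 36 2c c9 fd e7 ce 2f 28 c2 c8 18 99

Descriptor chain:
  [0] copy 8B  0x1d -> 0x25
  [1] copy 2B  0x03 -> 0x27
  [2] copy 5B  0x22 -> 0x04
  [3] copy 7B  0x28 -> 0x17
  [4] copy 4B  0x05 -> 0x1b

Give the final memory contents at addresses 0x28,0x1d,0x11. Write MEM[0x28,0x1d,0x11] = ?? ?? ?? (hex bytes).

D0: mem[0x25..0x2c] <- [10 90 5f aa 3e fb 36 2c]
D1: mem[0x27..0x28] <- [1a f5]
D2: mem[0x04..0x08] <- [fb 36 2c 10 90]
D3: mem[0x17..0x1d] <- [f5 3e fb 36 2c 18 99]
D4: mem[0x1b..0x1e] <- [36 2c 10 90]
query mem[0x28]=0xf5, mem[0x1d]=0x10, mem[0x11]=0x38

MEM[0x28,0x1d,0x11] = f5 10 38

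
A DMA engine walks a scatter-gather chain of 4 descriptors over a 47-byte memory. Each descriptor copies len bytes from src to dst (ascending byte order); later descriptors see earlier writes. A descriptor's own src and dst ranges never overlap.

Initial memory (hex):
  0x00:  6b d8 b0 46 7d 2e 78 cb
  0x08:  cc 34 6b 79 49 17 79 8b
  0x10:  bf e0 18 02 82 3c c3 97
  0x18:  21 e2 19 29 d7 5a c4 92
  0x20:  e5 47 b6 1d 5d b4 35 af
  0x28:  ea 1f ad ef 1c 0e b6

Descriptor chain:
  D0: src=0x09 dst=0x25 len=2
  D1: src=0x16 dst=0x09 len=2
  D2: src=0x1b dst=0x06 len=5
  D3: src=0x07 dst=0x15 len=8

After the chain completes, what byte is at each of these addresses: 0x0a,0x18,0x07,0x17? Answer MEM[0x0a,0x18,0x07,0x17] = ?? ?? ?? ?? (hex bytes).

MEM[0x0a,0x18,0x07,0x17] = 92 92 d7 c4

D0: mem[0x25..0x26] <- [34 6b]
D1: mem[0x09..0x0a] <- [c3 97]
D2: mem[0x06..0x0a] <- [29 d7 5a c4 92]
D3: mem[0x15..0x1c] <- [d7 5a c4 92 79 49 17 79]
query mem[0x0a]=0x92, mem[0x18]=0x92, mem[0x07]=0xd7, mem[0x17]=0xc4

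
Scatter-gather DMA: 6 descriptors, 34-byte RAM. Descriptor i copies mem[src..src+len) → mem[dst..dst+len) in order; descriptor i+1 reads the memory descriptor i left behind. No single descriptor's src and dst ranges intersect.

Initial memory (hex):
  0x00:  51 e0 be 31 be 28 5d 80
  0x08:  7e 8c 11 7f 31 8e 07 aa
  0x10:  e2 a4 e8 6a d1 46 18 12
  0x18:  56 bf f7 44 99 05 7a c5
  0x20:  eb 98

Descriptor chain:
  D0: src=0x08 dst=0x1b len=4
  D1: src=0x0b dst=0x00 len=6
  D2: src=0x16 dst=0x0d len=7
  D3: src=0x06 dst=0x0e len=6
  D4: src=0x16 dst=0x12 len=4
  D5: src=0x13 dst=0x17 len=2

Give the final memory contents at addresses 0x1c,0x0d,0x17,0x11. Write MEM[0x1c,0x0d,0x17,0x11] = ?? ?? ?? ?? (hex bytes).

  after D0: wrote 4B at 0x1b = 7e8c117f
  after D1: wrote 6B at 0x00 = 7f318e07aae2
  after D2: wrote 7B at 0x0d = 181256bff77e8c
  after D3: wrote 6B at 0x0e = 5d807e8c117f
  after D4: wrote 4B at 0x12 = 181256bf
  after D5: wrote 2B at 0x17 = 1256
query mem[0x1c]=0x8c, mem[0x0d]=0x18, mem[0x17]=0x12, mem[0x11]=0x8c

MEM[0x1c,0x0d,0x17,0x11] = 8c 18 12 8c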